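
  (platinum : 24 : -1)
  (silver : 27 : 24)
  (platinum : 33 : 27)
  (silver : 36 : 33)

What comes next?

Metal: alternates platinum ↔ silver, so platinum, silver, platinum, silver → platinum.
Second entry: alternating steps +3, +6, +3, +6, …, so 24, 27, 33, 36 → 42.
Third entry goes -1, 24, 27, 33 → 36 (always the previous value of the second entry).
So the next element is (platinum : 42 : 36).

(platinum : 42 : 36)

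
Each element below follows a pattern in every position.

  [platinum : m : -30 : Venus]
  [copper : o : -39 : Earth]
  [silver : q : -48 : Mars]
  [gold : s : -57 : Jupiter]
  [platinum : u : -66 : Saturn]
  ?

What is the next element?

[copper : w : -75 : Uranus]

Metal — repeats platinum → copper → silver → gold: platinum, copper, silver, gold, platinum → copper.
Letter goes m, o, q, s, u → w (letters move forward 2 places in the alphabet).
Third value: −9 each step; -30, -39, -48, -57, -66 → -75.
Planet: runs through the planets Mercury→Neptune; Venus, Earth, Mars, Jupiter, Saturn → Uranus.
So the next element is [copper : w : -75 : Uranus].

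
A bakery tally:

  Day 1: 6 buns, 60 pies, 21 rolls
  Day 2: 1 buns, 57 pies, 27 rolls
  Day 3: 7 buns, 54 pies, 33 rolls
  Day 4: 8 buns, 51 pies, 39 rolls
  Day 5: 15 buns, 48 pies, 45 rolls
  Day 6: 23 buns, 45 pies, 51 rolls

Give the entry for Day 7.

For the buns, each term is the sum of the two before it: 6, 1, 7, 8, 15, 23 → 38.
Pies: −3 each step, so 60, 57, 54, 51, 48, 45 → 42.
Rolls — +6 each step: 21, 27, 33, 39, 45, 51 → 57.
Combining the parts gives 38 buns, 42 pies, 57 rolls.

38 buns, 42 pies, 57 rolls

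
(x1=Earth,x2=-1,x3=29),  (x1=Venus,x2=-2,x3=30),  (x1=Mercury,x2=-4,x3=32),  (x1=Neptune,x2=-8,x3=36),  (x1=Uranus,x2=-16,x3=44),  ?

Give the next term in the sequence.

X1 goes Earth, Venus, Mercury, Neptune, Uranus → Saturn (runs backward through the planets Mercury→Neptune).
X2: ×2 each step; -1, -2, -4, -8, -16 → -32.
X3: 29, 30, 32, 36, 44 → 60 (together with the x2 always sums to 28).
Putting it together: (x1=Saturn,x2=-32,x3=60).

(x1=Saturn,x2=-32,x3=60)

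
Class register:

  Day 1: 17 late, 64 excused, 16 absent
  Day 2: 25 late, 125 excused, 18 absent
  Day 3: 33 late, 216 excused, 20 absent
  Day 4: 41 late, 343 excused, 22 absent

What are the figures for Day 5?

49 late, 512 excused, 24 absent

Late — +8 each step: 17, 25, 33, 41 → 49.
Excused goes 64, 125, 216, 343 → 512 (perfect cubes: 4³, 5³, 6³, …).
Absent goes 16, 18, 20, 22 → 24 (+2 each step).
Putting it together: 49 late, 512 excused, 24 absent.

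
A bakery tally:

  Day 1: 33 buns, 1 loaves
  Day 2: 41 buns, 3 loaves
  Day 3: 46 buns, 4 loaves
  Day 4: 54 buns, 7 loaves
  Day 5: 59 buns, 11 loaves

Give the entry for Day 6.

Buns: 33, 41, 46, 54, 59 → 67 (alternating steps +8, +5, +8, +5, …).
For the loaves, each term is the sum of the two before it: 1, 3, 4, 7, 11 → 18.
So the next line is 67 buns, 18 loaves.

67 buns, 18 loaves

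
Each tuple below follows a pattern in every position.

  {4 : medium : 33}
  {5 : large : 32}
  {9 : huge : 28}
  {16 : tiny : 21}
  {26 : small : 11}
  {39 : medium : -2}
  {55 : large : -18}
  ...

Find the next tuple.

{74 : huge : -37}

First value: 4, 5, 9, 16, 26, 39, 55 → 74 (differences are 1, 4, 7, … (increasing by 3 each time)).
Size: repeats medium → large → huge → tiny → small, so medium, large, huge, tiny, small, medium, large → huge.
Third value: together with the first value always sums to 37; 33, 32, 28, 21, 11, -2, -18 → -37.
So the next tuple is {74 : huge : -37}.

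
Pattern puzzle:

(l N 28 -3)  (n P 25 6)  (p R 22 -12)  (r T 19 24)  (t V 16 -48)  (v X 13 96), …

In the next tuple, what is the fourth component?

-192

Fourth component: -3, 6, -12, 24, -48, 96 → -192 (×(-2) each step).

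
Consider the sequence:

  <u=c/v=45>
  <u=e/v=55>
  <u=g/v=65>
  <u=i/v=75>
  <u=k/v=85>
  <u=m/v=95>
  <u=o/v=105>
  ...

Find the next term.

U — letters move forward 2 places in the alphabet: c, e, g, i, k, m, o → q.
V: +10 each step; 45, 55, 65, 75, 85, 95, 105 → 115.
Combining the parts gives <u=q/v=115>.

<u=q/v=115>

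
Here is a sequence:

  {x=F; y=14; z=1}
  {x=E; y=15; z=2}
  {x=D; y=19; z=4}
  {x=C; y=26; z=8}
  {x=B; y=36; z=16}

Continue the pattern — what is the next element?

X goes F, E, D, C, B → A (letters move back 1 place in the alphabet).
Y: differences are 1, 4, 7, … (increasing by 3 each time), so 14, 15, 19, 26, 36 → 49.
Z goes 1, 2, 4, 8, 16 → 32 (×2 each step).
So the next element is {x=A; y=49; z=32}.

{x=A; y=49; z=32}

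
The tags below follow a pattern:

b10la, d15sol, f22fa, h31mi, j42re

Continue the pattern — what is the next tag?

Letter goes b, d, f, h, j → l (letters move forward 2 places in the alphabet).
Second component — differences are 5, 7, 9, … (increasing by 2 each time): 10, 15, 22, 31, 42 → 55.
Note goes la, sol, fa, mi, re → do (runs backward through the solfège scale do→ti).
So the next tag is l55do.

l55do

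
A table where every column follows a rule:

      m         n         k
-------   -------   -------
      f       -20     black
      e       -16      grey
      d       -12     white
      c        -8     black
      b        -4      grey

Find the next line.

Column m: letters move back 1 place in the alphabet; f, e, d, c, b → a.
Column n goes -20, -16, -12, -8, -4 → 0 (+4 each step).
Column k: repeats black → grey → white; black, grey, white, black, grey → white.
Combining the parts gives a  0  white.

a  0  white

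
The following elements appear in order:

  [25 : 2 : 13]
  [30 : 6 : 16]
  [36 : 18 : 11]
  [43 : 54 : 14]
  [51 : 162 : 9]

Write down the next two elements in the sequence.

First coordinate: differences are 5, 6, 7, … (increasing by 1 each time); 25, 30, 36, 43, 51 → 60 → 70.
Second coordinate: ×3 each step, so 2, 6, 18, 54, 162 → 486 → 1458.
For the third coordinate, alternating steps +3, −5, +3, −5, …: 13, 16, 11, 14, 9 → 12 → 7.
So the next two elements are [60 : 486 : 12] and [70 : 1458 : 7].

[60 : 486 : 12], [70 : 1458 : 7]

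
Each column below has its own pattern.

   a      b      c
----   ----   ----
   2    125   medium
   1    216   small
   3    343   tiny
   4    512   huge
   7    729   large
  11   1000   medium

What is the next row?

18  1331  small

Column a — each term is the sum of the two before it: 2, 1, 3, 4, 7, 11 → 18.
Column b: perfect cubes: 5³, 6³, 7³, …; 125, 216, 343, 512, 729, 1000 → 1331.
Column c: repeats medium → small → tiny → huge → large, so medium, small, tiny, huge, large, medium → small.
Putting it together: 18  1331  small.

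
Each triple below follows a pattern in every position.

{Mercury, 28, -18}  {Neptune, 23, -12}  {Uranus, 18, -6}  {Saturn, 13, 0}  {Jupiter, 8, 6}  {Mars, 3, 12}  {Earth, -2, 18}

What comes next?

{Venus, -7, 24}

Planet: runs backward through the planets Mercury→Neptune; Mercury, Neptune, Uranus, Saturn, Jupiter, Mars, Earth → Venus.
Second value — −5 each step: 28, 23, 18, 13, 8, 3, -2 → -7.
Third value: +6 each step, so -18, -12, -6, 0, 6, 12, 18 → 24.
So the next triple is {Venus, -7, 24}.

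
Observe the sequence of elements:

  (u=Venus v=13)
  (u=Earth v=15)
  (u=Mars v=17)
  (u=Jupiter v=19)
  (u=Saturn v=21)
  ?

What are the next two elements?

(u=Uranus v=23), (u=Neptune v=25)

U — runs through the planets Mercury→Neptune: Venus, Earth, Mars, Jupiter, Saturn → Uranus → Neptune.
V goes 13, 15, 17, 19, 21 → 23 → 25 (+2 each step).
So the next two elements are (u=Uranus v=23) and (u=Neptune v=25).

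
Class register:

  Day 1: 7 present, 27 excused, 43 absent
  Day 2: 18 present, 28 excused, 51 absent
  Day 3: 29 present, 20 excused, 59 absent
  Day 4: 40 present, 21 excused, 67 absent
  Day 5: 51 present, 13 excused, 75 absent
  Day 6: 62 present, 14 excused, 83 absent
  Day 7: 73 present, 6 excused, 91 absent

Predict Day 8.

Present: +11 each step, so 7, 18, 29, 40, 51, 62, 73 → 84.
Excused: alternating steps +1, −8, +1, −8, …; 27, 28, 20, 21, 13, 14, 6 → 7.
For the absent, +8 each step: 43, 51, 59, 67, 75, 83, 91 → 99.
Putting it together: 84 present, 7 excused, 99 absent.

84 present, 7 excused, 99 absent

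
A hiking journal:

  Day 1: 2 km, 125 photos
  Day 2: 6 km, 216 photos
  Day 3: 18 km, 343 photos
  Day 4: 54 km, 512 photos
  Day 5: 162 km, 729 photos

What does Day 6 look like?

486 km, 1000 photos

Km: 2, 6, 18, 54, 162 → 486 (×3 each step).
Photos: 125, 216, 343, 512, 729 → 1000 (perfect cubes: 5³, 6³, 7³, …).
So the next line is 486 km, 1000 photos.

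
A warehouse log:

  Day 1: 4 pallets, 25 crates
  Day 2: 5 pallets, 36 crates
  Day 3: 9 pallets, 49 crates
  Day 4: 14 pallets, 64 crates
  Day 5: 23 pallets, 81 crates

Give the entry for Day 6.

37 pallets, 100 crates

Pallets: each term is the sum of the two before it, so 4, 5, 9, 14, 23 → 37.
Crates goes 25, 36, 49, 64, 81 → 100 (perfect squares: 5², 6², 7², …).
Combining the parts gives 37 pallets, 100 crates.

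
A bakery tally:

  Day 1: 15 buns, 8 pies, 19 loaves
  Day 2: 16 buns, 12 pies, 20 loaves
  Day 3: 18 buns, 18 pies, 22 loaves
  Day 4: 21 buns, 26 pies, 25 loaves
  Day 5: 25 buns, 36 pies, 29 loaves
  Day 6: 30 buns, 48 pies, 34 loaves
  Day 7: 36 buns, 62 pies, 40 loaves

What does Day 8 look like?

43 buns, 78 pies, 47 loaves

Buns: 15, 16, 18, 21, 25, 30, 36 → 43 (differences are 1, 2, 3, … (increasing by 1 each time)).
Pies: differences are 4, 6, 8, … (increasing by 2 each time), so 8, 12, 18, 26, 36, 48, 62 → 78.
Loaves: 19, 20, 22, 25, 29, 34, 40 → 47 (always 4 more than the buns).
Putting it together: 43 buns, 78 pies, 47 loaves.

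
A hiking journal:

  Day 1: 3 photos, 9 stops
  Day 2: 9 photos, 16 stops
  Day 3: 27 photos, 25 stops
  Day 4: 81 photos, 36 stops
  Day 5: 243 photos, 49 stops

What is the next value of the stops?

64

Stops: perfect squares: 3², 4², 5², …, so 9, 16, 25, 36, 49 → 64.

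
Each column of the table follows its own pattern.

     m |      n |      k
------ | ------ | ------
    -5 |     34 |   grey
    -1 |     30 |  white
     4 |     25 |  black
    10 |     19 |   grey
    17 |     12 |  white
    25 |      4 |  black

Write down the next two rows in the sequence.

34  -5  grey; 44  -15  white

Column m — differences are 4, 5, 6, … (increasing by 1 each time): -5, -1, 4, 10, 17, 25 → 34 → 44.
Column n: together with the column m always sums to 29, so 34, 30, 25, 19, 12, 4 → -5 → -15.
Column k: repeats grey → white → black; grey, white, black, grey, white, black → grey → white.
Putting the parts together: 34  -5  grey and then 44  -15  white.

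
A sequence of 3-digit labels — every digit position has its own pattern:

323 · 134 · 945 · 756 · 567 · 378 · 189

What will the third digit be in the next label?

First digit — −2 each step, mod 10: 3, 1, 9, 7, 5, 3, 1 → 9.
Second digit goes 2, 3, 4, 5, 6, 7, 8 → 9 (+1 each step, mod 10).
Third digit: 3, 4, 5, 6, 7, 8, 9 → 0 (+1 each step, mod 10).

0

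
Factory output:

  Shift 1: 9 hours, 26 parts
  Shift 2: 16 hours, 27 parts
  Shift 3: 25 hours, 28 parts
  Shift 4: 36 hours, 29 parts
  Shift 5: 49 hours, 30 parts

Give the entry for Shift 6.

64 hours, 31 parts

Hours: perfect squares: 3², 4², 5², …, so 9, 16, 25, 36, 49 → 64.
Parts goes 26, 27, 28, 29, 30 → 31 (+1 each step).
Putting it together: 64 hours, 31 parts.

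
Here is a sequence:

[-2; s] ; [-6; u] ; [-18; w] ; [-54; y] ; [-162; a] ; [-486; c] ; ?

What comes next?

[-1458; e]

First slot — ×3 each step: -2, -6, -18, -54, -162, -486 → -1458.
Letter: s, u, w, y, a, c → e (letters move forward 2 places in the alphabet, wrapping Z→A).
Combining the parts gives [-1458; e].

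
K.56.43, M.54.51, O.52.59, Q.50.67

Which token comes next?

Letter: K, M, O, Q → S (letters move forward 2 places in the alphabet).
Second component — −2 each step: 56, 54, 52, 50 → 48.
Third component: +8 each step, so 43, 51, 59, 67 → 75.
Combining the parts gives S.48.75.

S.48.75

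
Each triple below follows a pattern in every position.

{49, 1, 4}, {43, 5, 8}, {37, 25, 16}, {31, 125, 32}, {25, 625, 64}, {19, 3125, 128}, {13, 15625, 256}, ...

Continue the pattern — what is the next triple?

First slot — −6 each step: 49, 43, 37, 31, 25, 19, 13 → 7.
Second slot goes 1, 5, 25, 125, 625, 3125, 15625 → 78125 (×5 each step).
For the third slot, ×2 each step: 4, 8, 16, 32, 64, 128, 256 → 512.
So the next triple is {7, 78125, 512}.

{7, 78125, 512}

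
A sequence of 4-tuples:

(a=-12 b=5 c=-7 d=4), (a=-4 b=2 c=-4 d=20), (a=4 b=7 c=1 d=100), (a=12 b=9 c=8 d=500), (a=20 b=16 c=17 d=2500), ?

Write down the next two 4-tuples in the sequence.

A: +8 each step, so -12, -4, 4, 12, 20 → 28 → 36.
B — each term is the sum of the two before it: 5, 2, 7, 9, 16 → 25 → 41.
For the c, differences are 3, 5, 7, … (increasing by 2 each time): -7, -4, 1, 8, 17 → 28 → 41.
D goes 4, 20, 100, 500, 2500 → 12500 → 62500 (×5 each step).
Putting the parts together: (a=28 b=25 c=28 d=12500) and then (a=36 b=41 c=41 d=62500).

(a=28 b=25 c=28 d=12500), (a=36 b=41 c=41 d=62500)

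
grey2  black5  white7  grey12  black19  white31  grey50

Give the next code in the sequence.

black81

Shade goes grey, black, white, grey, black, white, grey → black (repeats grey → black → white).
For the second component, each term is the sum of the two before it: 2, 5, 7, 12, 19, 31, 50 → 81.
Combining the parts gives black81.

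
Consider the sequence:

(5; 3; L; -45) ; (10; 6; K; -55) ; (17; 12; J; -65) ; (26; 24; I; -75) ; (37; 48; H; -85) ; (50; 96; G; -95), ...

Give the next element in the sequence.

(65; 192; F; -105)

First slot: differences are 5, 7, 9, … (increasing by 2 each time); 5, 10, 17, 26, 37, 50 → 65.
Second slot: ×2 each step, so 3, 6, 12, 24, 48, 96 → 192.
For the letter, letters move back 1 place in the alphabet: L, K, J, I, H, G → F.
Fourth slot — −10 each step: -45, -55, -65, -75, -85, -95 → -105.
So the next element is (65; 192; F; -105).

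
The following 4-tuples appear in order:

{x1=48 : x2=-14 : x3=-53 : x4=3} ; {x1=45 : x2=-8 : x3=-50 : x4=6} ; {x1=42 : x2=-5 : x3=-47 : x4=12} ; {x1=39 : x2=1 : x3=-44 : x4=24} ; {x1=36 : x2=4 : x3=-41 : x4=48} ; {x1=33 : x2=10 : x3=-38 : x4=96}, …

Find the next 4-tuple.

{x1=30 : x2=13 : x3=-35 : x4=192}

X1: −3 each step, so 48, 45, 42, 39, 36, 33 → 30.
X2 goes -14, -8, -5, 1, 4, 10 → 13 (alternating steps +6, +3, +6, +3, …).
X3: +3 each step, so -53, -50, -47, -44, -41, -38 → -35.
X4 goes 3, 6, 12, 24, 48, 96 → 192 (×2 each step).
So the next 4-tuple is {x1=30 : x2=13 : x3=-35 : x4=192}.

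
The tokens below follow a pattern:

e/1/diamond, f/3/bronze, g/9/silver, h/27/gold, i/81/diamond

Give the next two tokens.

Letter: letters move forward 1 place in the alphabet; e, f, g, h, i → j → k.
Second component: 1, 3, 9, 27, 81 → 243 → 729 (×3 each step).
Rank: diamond, bronze, silver, gold, diamond → bronze → silver (repeats diamond → bronze → silver → gold).
Putting the parts together: j/243/bronze and then k/729/silver.

j/243/bronze then k/729/silver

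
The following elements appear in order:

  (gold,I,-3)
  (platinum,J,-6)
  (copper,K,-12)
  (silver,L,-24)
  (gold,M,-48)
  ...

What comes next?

Metal — repeats gold → platinum → copper → silver: gold, platinum, copper, silver, gold → platinum.
Letter: letters move forward 1 place in the alphabet, so I, J, K, L, M → N.
Third value: ×2 each step, so -3, -6, -12, -24, -48 → -96.
Combining the parts gives (platinum,N,-96).

(platinum,N,-96)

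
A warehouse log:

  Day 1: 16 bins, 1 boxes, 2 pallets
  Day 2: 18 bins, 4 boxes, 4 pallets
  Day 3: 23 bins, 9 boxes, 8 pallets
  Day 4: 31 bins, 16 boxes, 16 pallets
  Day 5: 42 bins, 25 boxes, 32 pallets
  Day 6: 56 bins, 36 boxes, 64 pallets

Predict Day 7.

73 bins, 49 boxes, 128 pallets

Bins goes 16, 18, 23, 31, 42, 56 → 73 (differences are 2, 5, 8, … (increasing by 3 each time)).
Boxes: 1, 4, 9, 16, 25, 36 → 49 (perfect squares: 1², 2², 3², …).
Pallets: ×2 each step, so 2, 4, 8, 16, 32, 64 → 128.
Combining the parts gives 73 bins, 49 boxes, 128 pallets.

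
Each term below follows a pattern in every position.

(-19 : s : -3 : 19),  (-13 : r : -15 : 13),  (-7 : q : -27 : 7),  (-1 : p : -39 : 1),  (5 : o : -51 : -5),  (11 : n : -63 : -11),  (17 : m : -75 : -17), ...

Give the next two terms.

(23 : l : -87 : -23), (29 : k : -99 : -29)

First value: +6 each step, so -19, -13, -7, -1, 5, 11, 17 → 23 → 29.
Letter — letters move back 1 place in the alphabet: s, r, q, p, o, n, m → l → k.
Third value: −12 each step; -3, -15, -27, -39, -51, -63, -75 → -87 → -99.
Fourth value goes 19, 13, 7, 1, -5, -11, -17 → -23 → -29 (always the negative of the first value).
So the next two terms are (23 : l : -87 : -23) and (29 : k : -99 : -29).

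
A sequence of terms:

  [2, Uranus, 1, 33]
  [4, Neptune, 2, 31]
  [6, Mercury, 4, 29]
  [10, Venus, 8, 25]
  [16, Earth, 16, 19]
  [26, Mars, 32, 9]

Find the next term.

First coordinate goes 2, 4, 6, 10, 16, 26 → 42 (each term is the sum of the two before it).
Planet: runs through the planets Mercury→Neptune, so Uranus, Neptune, Mercury, Venus, Earth, Mars → Jupiter.
Third coordinate: ×2 each step, so 1, 2, 4, 8, 16, 32 → 64.
Fourth coordinate goes 33, 31, 29, 25, 19, 9 → -7 (together with the first coordinate always sums to 35).
So the next term is [42, Jupiter, 64, -7].

[42, Jupiter, 64, -7]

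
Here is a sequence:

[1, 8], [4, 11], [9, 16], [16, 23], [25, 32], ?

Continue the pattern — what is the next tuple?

[36, 43]

For the first coordinate, perfect squares: 1², 2², 3², …: 1, 4, 9, 16, 25 → 36.
Second coordinate: 8, 11, 16, 23, 32 → 43 (always 7 more than the first coordinate).
Putting it together: [36, 43].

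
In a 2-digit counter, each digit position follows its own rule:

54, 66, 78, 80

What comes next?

92

First digit — +1 each step, mod 10: 5, 6, 7, 8 → 9.
Second digit goes 4, 6, 8, 0 → 2 (+2 each step, mod 10).
Putting it together: 92.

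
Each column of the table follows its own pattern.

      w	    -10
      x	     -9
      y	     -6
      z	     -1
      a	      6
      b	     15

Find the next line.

c  26

Letter goes w, x, y, z, a, b → c (letters move forward 1 place in the alphabet, wrapping Z→A).
Second component goes -10, -9, -6, -1, 6, 15 → 26 (differences are 1, 3, 5, … (increasing by 2 each time)).
Combining the parts gives c  26.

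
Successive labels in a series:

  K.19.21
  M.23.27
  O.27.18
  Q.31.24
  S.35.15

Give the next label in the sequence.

For the letter, letters move forward 2 places in the alphabet: K, M, O, Q, S → U.
Second component: 19, 23, 27, 31, 35 → 39 (+4 each step).
Third component — alternating steps +6, −9, +6, −9, …: 21, 27, 18, 24, 15 → 21.
Putting it together: U.39.21.

U.39.21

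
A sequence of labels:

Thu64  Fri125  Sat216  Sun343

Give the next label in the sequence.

Mon512

Day: Thu, Fri, Sat, Sun → Mon (runs through the weekdays Mon→Sun).
Second component — perfect cubes: 4³, 5³, 6³, …: 64, 125, 216, 343 → 512.
Putting it together: Mon512.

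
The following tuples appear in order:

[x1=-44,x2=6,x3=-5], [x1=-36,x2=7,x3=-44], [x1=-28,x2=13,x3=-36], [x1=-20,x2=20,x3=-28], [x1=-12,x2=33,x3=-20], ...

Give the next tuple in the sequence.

[x1=-4,x2=53,x3=-12]

X1: +8 each step, so -44, -36, -28, -20, -12 → -4.
X2 — each term is the sum of the two before it: 6, 7, 13, 20, 33 → 53.
For the x3, always the previous value of the x1: -5, -44, -36, -28, -20 → -12.
So the next tuple is [x1=-4,x2=53,x3=-12].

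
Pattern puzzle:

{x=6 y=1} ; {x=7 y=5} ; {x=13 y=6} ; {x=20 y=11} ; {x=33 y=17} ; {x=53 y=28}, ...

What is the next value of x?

86

X — each term is the sum of the two before it: 6, 7, 13, 20, 33, 53 → 86.
Y goes 1, 5, 6, 11, 17, 28 → 45 (each term is the sum of the two before it).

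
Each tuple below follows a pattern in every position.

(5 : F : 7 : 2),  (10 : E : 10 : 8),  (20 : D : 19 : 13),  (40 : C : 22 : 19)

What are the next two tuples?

(80 : B : 31 : 24), (160 : A : 34 : 30)

First value: ×2 each step; 5, 10, 20, 40 → 80 → 160.
Letter: letters move back 1 place in the alphabet, so F, E, D, C → B → A.
Third value: alternating steps +3, +9, +3, +9, …, so 7, 10, 19, 22 → 31 → 34.
For the fourth value, alternating steps +6, +5, +6, +5, …: 2, 8, 13, 19 → 24 → 30.
So the next two tuples are (80 : B : 31 : 24) and (160 : A : 34 : 30).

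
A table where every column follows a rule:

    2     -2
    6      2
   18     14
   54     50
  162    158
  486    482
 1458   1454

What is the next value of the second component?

4370

First component: ×3 each step; 2, 6, 18, 54, 162, 486, 1458 → 4374.
Second component: -2, 2, 14, 50, 158, 482, 1454 → 4370 (always 4 less than the first component).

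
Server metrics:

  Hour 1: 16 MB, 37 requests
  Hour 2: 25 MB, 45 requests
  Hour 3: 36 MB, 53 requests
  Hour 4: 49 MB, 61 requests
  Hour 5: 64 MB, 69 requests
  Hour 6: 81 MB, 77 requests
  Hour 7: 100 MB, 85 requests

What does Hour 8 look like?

121 MB, 93 requests

MB goes 16, 25, 36, 49, 64, 81, 100 → 121 (perfect squares: 4², 5², 6², …).
For the requests, +8 each step: 37, 45, 53, 61, 69, 77, 85 → 93.
So the next record is 121 MB, 93 requests.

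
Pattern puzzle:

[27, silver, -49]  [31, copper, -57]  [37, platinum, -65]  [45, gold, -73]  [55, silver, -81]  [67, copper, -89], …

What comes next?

For the first value, differences are 4, 6, 8, … (increasing by 2 each time): 27, 31, 37, 45, 55, 67 → 81.
Metal: silver, copper, platinum, gold, silver, copper → platinum (repeats silver → copper → platinum → gold).
For the third value, −8 each step: -49, -57, -65, -73, -81, -89 → -97.
So the next tuple is [81, platinum, -97].

[81, platinum, -97]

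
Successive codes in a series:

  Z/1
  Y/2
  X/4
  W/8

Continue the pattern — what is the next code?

Letter: Z, Y, X, W → V (letters move back 1 place in the alphabet).
Second component goes 1, 2, 4, 8 → 16 (×2 each step).
Putting it together: V/16.

V/16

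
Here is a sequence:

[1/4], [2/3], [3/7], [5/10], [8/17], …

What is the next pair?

First slot goes 1, 2, 3, 5, 8 → 13 (each term is the sum of the two before it).
Second slot — each term is the sum of the two before it: 4, 3, 7, 10, 17 → 27.
So the next pair is [13/27].

[13/27]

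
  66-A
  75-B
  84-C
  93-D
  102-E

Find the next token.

111-F

For the first component, +9 each step: 66, 75, 84, 93, 102 → 111.
Letter: letters move forward 1 place in the alphabet, so A, B, C, D, E → F.
So the next token is 111-F.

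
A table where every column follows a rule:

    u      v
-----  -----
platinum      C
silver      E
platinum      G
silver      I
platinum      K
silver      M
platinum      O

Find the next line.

For the column u, alternates platinum ↔ silver: platinum, silver, platinum, silver, platinum, silver, platinum → silver.
Column v: letters move forward 2 places in the alphabet; C, E, G, I, K, M, O → Q.
Putting it together: silver  Q.

silver  Q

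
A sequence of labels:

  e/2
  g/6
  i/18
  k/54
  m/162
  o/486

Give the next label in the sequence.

For the letter, letters move forward 2 places in the alphabet: e, g, i, k, m, o → q.
Second component: ×3 each step; 2, 6, 18, 54, 162, 486 → 1458.
Putting it together: q/1458.

q/1458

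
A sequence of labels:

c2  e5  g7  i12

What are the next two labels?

Letter: letters move forward 2 places in the alphabet; c, e, g, i → k → m.
Second component: 2, 5, 7, 12 → 19 → 31 (each term is the sum of the two before it).
So the next two labels are k19 and m31.

k19, m31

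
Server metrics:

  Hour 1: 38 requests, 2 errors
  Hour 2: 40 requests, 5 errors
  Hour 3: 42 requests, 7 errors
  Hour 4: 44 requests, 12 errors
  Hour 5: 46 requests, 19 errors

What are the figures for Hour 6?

48 requests, 31 errors

Requests — +2 each step: 38, 40, 42, 44, 46 → 48.
Errors goes 2, 5, 7, 12, 19 → 31 (each term is the sum of the two before it).
So the next row is 48 requests, 31 errors.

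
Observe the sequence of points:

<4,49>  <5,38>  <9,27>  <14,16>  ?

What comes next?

First part — each term is the sum of the two before it: 4, 5, 9, 14 → 23.
Second part goes 49, 38, 27, 16 → 5 (−11 each step).
Combining the parts gives <23,5>.

<23,5>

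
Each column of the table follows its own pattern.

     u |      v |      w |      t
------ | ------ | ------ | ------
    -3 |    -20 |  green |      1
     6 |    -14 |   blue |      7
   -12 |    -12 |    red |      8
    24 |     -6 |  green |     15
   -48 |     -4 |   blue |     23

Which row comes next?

96  2  red  38

Column u goes -3, 6, -12, 24, -48 → 96 (×(-2) each step).
Column v: alternating steps +6, +2, +6, +2, …, so -20, -14, -12, -6, -4 → 2.
Column w: repeats green → blue → red, so green, blue, red, green, blue → red.
Column t — each term is the sum of the two before it: 1, 7, 8, 15, 23 → 38.
Combining the parts gives 96  2  red  38.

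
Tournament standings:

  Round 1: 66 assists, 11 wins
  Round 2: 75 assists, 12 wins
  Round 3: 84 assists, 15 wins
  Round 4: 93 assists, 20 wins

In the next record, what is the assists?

102

Assists: 66, 75, 84, 93 → 102 (+9 each step).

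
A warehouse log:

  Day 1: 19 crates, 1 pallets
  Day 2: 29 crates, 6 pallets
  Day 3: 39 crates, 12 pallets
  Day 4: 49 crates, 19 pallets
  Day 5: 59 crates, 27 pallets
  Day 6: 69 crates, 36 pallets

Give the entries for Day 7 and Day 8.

79 crates, 46 pallets; 89 crates, 57 pallets

Crates: 19, 29, 39, 49, 59, 69 → 79 → 89 (+10 each step).
Pallets: differences are 5, 6, 7, … (increasing by 1 each time), so 1, 6, 12, 19, 27, 36 → 46 → 57.
So the next two records are 79 crates, 46 pallets and 89 crates, 57 pallets.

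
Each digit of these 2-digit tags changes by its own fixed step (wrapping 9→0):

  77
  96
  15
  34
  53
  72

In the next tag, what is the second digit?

1

First digit: 7, 9, 1, 3, 5, 7 → 9 (+2 each step, mod 10).
Second digit goes 7, 6, 5, 4, 3, 2 → 1 (−1 each step, mod 10).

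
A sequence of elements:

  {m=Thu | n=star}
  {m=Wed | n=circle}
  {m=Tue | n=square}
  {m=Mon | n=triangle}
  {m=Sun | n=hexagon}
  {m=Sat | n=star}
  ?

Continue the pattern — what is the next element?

{m=Fri | n=circle}

For the m, runs backward through the weekdays Mon→Sun: Thu, Wed, Tue, Mon, Sun, Sat → Fri.
N: repeats star → circle → square → triangle → hexagon; star, circle, square, triangle, hexagon, star → circle.
Putting it together: {m=Fri | n=circle}.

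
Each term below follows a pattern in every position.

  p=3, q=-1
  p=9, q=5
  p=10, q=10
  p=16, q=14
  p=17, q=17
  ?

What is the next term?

p=23, q=19

P: alternating steps +6, +1, +6, +1, …, so 3, 9, 10, 16, 17 → 23.
Q: -1, 5, 10, 14, 17 → 19 (differences are 6, 5, 4, … (decreasing by 1 each time)).
Combining the parts gives p=23, q=19.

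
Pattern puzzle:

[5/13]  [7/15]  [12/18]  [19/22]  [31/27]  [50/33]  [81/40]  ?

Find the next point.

[131/48]

First part goes 5, 7, 12, 19, 31, 50, 81 → 131 (each term is the sum of the two before it).
Second part: 13, 15, 18, 22, 27, 33, 40 → 48 (differences are 2, 3, 4, … (increasing by 1 each time)).
Combining the parts gives [131/48].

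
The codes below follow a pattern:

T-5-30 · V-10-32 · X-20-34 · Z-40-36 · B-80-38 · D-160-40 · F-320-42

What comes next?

Letter — letters move forward 2 places in the alphabet, wrapping Z→A: T, V, X, Z, B, D, F → H.
Second component: 5, 10, 20, 40, 80, 160, 320 → 640 (×2 each step).
Third component: +2 each step, so 30, 32, 34, 36, 38, 40, 42 → 44.
So the next code is H-640-44.

H-640-44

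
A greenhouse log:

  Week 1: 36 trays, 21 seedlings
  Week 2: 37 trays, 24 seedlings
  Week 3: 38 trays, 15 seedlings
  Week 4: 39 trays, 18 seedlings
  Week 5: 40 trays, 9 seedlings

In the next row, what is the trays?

41

For the trays, +1 each step: 36, 37, 38, 39, 40 → 41.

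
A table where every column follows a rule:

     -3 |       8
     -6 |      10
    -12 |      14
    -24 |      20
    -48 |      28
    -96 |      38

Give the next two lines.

First component goes -3, -6, -12, -24, -48, -96 → -192 → -384 (×2 each step).
Second component goes 8, 10, 14, 20, 28, 38 → 50 → 64 (differences are 2, 4, 6, … (increasing by 2 each time)).
Putting the parts together: -192  50 and then -384  64.

-192  50; -384  64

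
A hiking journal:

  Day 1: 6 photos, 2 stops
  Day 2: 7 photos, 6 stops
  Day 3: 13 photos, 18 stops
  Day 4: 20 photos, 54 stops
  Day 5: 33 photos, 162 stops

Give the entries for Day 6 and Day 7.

Photos: 6, 7, 13, 20, 33 → 53 → 86 (each term is the sum of the two before it).
Stops — ×3 each step: 2, 6, 18, 54, 162 → 486 → 1458.
So the next two lines are 53 photos, 486 stops and 86 photos, 1458 stops.

53 photos, 486 stops; 86 photos, 1458 stops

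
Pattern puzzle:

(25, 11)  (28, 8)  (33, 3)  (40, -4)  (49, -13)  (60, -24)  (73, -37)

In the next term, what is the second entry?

First entry: 25, 28, 33, 40, 49, 60, 73 → 88 (differences are 3, 5, 7, … (increasing by 2 each time)).
For the second entry, together with the first entry always sums to 36: 11, 8, 3, -4, -13, -24, -37 → -52.

-52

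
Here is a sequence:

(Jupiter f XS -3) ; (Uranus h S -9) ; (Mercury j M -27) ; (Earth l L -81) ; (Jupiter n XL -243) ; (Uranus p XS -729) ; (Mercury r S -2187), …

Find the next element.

(Earth t M -6561)

For the planet, repeats Jupiter → Uranus → Mercury → Earth: Jupiter, Uranus, Mercury, Earth, Jupiter, Uranus, Mercury → Earth.
For the letter, letters move forward 2 places in the alphabet: f, h, j, l, n, p, r → t.
For the size, repeats XS → S → M → L → XL: XS, S, M, L, XL, XS, S → M.
Fourth slot — ×3 each step: -3, -9, -27, -81, -243, -729, -2187 → -6561.
Combining the parts gives (Earth t M -6561).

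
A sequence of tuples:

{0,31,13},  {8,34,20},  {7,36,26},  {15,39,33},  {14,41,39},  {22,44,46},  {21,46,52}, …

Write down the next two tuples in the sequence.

First slot — alternating steps +8, −1, +8, −1, …: 0, 8, 7, 15, 14, 22, 21 → 29 → 28.
Second slot: 31, 34, 36, 39, 41, 44, 46 → 49 → 51 (alternating steps +3, +2, +3, +2, …).
Third slot goes 13, 20, 26, 33, 39, 46, 52 → 59 → 65 (alternating steps +7, +6, +7, +6, …).
Putting the parts together: {29,49,59} and then {28,51,65}.

{29,49,59}, {28,51,65}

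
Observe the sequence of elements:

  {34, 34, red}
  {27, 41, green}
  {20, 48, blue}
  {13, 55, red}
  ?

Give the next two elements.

{6, 62, green}, {-1, 69, blue}

For the first part, −7 each step: 34, 27, 20, 13 → 6 → -1.
Second part goes 34, 41, 48, 55 → 62 → 69 (+7 each step).
For the colour, repeats red → green → blue: red, green, blue, red → green → blue.
Putting the parts together: {6, 62, green} and then {-1, 69, blue}.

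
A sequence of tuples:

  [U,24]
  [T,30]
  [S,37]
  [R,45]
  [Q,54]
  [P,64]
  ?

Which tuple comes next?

[O,75]

For the letter, letters move back 1 place in the alphabet: U, T, S, R, Q, P → O.
Second entry: 24, 30, 37, 45, 54, 64 → 75 (differences are 6, 7, 8, … (increasing by 1 each time)).
Putting it together: [O,75].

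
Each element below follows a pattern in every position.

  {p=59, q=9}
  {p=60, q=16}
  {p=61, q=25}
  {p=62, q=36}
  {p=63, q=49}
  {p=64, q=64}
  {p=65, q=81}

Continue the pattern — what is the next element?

{p=66, q=100}

P — +1 each step: 59, 60, 61, 62, 63, 64, 65 → 66.
Q goes 9, 16, 25, 36, 49, 64, 81 → 100 (perfect squares: 3², 4², 5², …).
Combining the parts gives {p=66, q=100}.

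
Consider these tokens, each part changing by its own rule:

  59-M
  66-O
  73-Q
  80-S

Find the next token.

87-U

First component: +7 each step, so 59, 66, 73, 80 → 87.
Letter — letters move forward 2 places in the alphabet: M, O, Q, S → U.
Combining the parts gives 87-U.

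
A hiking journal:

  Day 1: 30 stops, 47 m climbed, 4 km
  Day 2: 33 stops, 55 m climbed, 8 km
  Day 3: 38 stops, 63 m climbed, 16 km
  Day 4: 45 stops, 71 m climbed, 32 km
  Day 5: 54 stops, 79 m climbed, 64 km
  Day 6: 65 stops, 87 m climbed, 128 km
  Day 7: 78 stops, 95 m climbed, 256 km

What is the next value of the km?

Stops goes 30, 33, 38, 45, 54, 65, 78 → 93 (differences are 3, 5, 7, … (increasing by 2 each time)).
M climbed — +8 each step: 47, 55, 63, 71, 79, 87, 95 → 103.
Km — ×2 each step: 4, 8, 16, 32, 64, 128, 256 → 512.

512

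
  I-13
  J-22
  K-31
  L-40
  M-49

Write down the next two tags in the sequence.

Letter: letters move forward 1 place in the alphabet, so I, J, K, L, M → N → O.
For the second component, +9 each step: 13, 22, 31, 40, 49 → 58 → 67.
So the next two tags are N-58 and O-67.

N-58, O-67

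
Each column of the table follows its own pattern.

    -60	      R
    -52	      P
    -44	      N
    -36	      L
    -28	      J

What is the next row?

-20  H

First component goes -60, -52, -44, -36, -28 → -20 (+8 each step).
Letter: R, P, N, L, J → H (letters move back 2 places in the alphabet).
Putting it together: -20  H.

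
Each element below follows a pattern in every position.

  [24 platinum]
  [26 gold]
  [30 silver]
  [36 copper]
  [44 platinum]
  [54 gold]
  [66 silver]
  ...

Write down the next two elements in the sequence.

[80 copper], [96 platinum]

First part — differences are 2, 4, 6, … (increasing by 2 each time): 24, 26, 30, 36, 44, 54, 66 → 80 → 96.
Metal: repeats platinum → gold → silver → copper; platinum, gold, silver, copper, platinum, gold, silver → copper → platinum.
So the next two elements are [80 copper] and [96 platinum].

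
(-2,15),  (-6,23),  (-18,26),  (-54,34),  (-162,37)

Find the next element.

First entry: ×3 each step; -2, -6, -18, -54, -162 → -486.
Second entry — alternating steps +8, +3, +8, +3, …: 15, 23, 26, 34, 37 → 45.
So the next element is (-486,45).

(-486,45)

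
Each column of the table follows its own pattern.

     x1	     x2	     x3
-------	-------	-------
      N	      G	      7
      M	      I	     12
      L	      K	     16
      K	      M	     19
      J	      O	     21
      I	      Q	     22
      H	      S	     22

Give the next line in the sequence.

Column x1: letters move back 1 place in the alphabet; N, M, L, K, J, I, H → G.
Column x2 goes G, I, K, M, O, Q, S → U (letters move forward 2 places in the alphabet).
Column x3: differences are 5, 4, 3, … (decreasing by 1 each time); 7, 12, 16, 19, 21, 22, 22 → 21.
Putting it together: G  U  21.

G  U  21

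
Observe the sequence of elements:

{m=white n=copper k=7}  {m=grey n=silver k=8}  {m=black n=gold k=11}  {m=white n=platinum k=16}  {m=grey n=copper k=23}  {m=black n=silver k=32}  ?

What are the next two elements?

{m=white n=gold k=43}, {m=grey n=platinum k=56}

M: repeats white → grey → black; white, grey, black, white, grey, black → white → grey.
N: repeats copper → silver → gold → platinum; copper, silver, gold, platinum, copper, silver → gold → platinum.
K: differences are 1, 3, 5, … (increasing by 2 each time); 7, 8, 11, 16, 23, 32 → 43 → 56.
Putting the parts together: {m=white n=gold k=43} and then {m=grey n=platinum k=56}.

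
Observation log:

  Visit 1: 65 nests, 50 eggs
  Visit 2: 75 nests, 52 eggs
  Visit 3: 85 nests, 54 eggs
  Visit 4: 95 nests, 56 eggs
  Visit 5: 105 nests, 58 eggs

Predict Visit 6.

115 nests, 60 eggs

Nests: +10 each step; 65, 75, 85, 95, 105 → 115.
Eggs goes 50, 52, 54, 56, 58 → 60 (+2 each step).
So the next record is 115 nests, 60 eggs.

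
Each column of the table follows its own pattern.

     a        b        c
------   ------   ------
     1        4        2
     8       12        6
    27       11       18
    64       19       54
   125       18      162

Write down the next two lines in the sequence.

Column a: perfect cubes: 1³, 2³, 3³, …; 1, 8, 27, 64, 125 → 216 → 343.
Column b — alternating steps +8, −1, +8, −1, …: 4, 12, 11, 19, 18 → 26 → 25.
Column c: ×3 each step; 2, 6, 18, 54, 162 → 486 → 1458.
So the next two lines are 216  26  486 and 343  25  1458.

216  26  486; 343  25  1458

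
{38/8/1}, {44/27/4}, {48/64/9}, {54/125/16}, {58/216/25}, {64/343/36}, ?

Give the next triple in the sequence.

First slot: alternating steps +6, +4, +6, +4, …, so 38, 44, 48, 54, 58, 64 → 68.
Second slot: perfect cubes: 2³, 3³, 4³, …; 8, 27, 64, 125, 216, 343 → 512.
For the third slot, perfect squares: 1², 2², 3², …: 1, 4, 9, 16, 25, 36 → 49.
Combining the parts gives {68/512/49}.

{68/512/49}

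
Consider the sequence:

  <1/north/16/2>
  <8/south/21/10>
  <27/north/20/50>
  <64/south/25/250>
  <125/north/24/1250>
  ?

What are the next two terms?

<216/south/29/6250>, <343/north/28/31250>

First value: perfect cubes: 1³, 2³, 3³, …; 1, 8, 27, 64, 125 → 216 → 343.
For the direction, alternates north ↔ south: north, south, north, south, north → south → north.
Third value: 16, 21, 20, 25, 24 → 29 → 28 (alternating steps +5, −1, +5, −1, …).
Fourth value: 2, 10, 50, 250, 1250 → 6250 → 31250 (×5 each step).
Putting the parts together: <216/south/29/6250> and then <343/north/28/31250>.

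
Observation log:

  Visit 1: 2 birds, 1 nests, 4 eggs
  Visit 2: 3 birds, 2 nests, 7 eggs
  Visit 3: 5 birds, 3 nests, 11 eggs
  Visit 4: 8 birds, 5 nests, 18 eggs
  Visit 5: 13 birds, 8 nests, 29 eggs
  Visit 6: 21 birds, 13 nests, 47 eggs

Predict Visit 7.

34 birds, 21 nests, 76 eggs

Birds: each term is the sum of the two before it, so 2, 3, 5, 8, 13, 21 → 34.
Nests: each term is the sum of the two before it; 1, 2, 3, 5, 8, 13 → 21.
Eggs goes 4, 7, 11, 18, 29, 47 → 76 (each term is the sum of the two before it).
Putting it together: 34 birds, 21 nests, 76 eggs.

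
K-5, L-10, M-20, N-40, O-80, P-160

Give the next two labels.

Q-320 then R-640

Letter: letters move forward 1 place in the alphabet; K, L, M, N, O, P → Q → R.
Second component — ×2 each step: 5, 10, 20, 40, 80, 160 → 320 → 640.
Putting the parts together: Q-320 and then R-640.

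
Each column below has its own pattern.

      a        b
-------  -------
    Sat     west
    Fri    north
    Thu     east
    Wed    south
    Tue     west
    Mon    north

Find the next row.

Sun  east

Column a — runs backward through the weekdays Mon→Sun: Sat, Fri, Thu, Wed, Tue, Mon → Sun.
Column b: west, north, east, south, west, north → east (repeats west → north → east → south).
Putting it together: Sun  east.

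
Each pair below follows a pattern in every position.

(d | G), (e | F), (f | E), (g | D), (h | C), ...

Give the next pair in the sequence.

(i | B)

For the first letter, letters move forward 1 place in the alphabet: d, e, f, g, h → i.
Second letter goes G, F, E, D, C → B (letters move back 1 place in the alphabet).
So the next pair is (i | B).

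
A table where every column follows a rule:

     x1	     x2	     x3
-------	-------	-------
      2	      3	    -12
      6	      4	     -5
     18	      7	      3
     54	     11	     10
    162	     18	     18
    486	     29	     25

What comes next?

1458  47  33

Column x1: ×3 each step; 2, 6, 18, 54, 162, 486 → 1458.
For the column x2, each term is the sum of the two before it: 3, 4, 7, 11, 18, 29 → 47.
For the column x3, alternating steps +7, +8, +7, +8, …: -12, -5, 3, 10, 18, 25 → 33.
Putting it together: 1458  47  33.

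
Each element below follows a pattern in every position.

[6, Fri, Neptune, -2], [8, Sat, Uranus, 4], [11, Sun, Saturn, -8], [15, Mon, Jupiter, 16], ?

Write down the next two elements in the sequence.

[20, Tue, Mars, -32], [26, Wed, Earth, 64]

First part — differences are 2, 3, 4, … (increasing by 1 each time): 6, 8, 11, 15 → 20 → 26.
Day goes Fri, Sat, Sun, Mon → Tue → Wed (runs through the weekdays Mon→Sun).
Planet: Neptune, Uranus, Saturn, Jupiter → Mars → Earth (runs backward through the planets Mercury→Neptune).
Fourth part: ×(-2) each step; -2, 4, -8, 16 → -32 → 64.
Putting the parts together: [20, Tue, Mars, -32] and then [26, Wed, Earth, 64].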